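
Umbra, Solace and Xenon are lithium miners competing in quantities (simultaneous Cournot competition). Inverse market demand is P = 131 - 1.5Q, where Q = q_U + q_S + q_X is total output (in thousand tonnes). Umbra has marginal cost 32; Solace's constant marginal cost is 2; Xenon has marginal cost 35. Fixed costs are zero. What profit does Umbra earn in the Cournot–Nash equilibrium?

Umbra's profit: π_U = (131 - 1.5Q)q_U - (32q_U). Setting ∂π_U/∂q_U = 0: 99 - 3q_U - (3/2)(q_S + q_X) = 0.
Solace's first-order condition: 129 - 3q_S - (3/2)(q_U + q_X) = 0.
Xenon's profit: π_X = (131 - 1.5Q)q_X - (35q_X). Setting ∂π_X/∂q_X = 0: 96 - 3q_X - (3/2)(q_U + q_S) = 0.
Adding the 3 first-order conditions: 324 − 6Q = 0, so Q = 54.
Back-substituting: q_U = (99 − 81)/(3/2) = 12, q_S = (129 − 81)/(3/2) = 32, q_X = (96 − 81)/(3/2) = 10.
Price P = 131 - (3/2)·54 = 50.
Umbra's profit: (50 - 32)·12 = 216.

216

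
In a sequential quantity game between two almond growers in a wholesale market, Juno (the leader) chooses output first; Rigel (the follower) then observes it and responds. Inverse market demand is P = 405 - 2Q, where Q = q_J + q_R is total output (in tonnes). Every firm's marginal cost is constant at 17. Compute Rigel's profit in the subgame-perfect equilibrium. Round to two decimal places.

The follower Rigel best-responds to any q_J: π_R = (405 - 2Q)q_R - 17q_R.
Follower FOC: 388 - 2q_J - 4q_R = 0, so q_R(q_J) = (388 - 2q_J)/4.
The leader anticipates this reaction. Substituting into P = 405 - 2Q gives P = 211 - q_J, so π_J = (211 - q_J)q_J - 17q_J.
The leader's first-order condition 194 - 2q_J = 0 yields q_J = 97.
Then q_R = (388 - 2·97)/4 = 97/2.
Price P = 405 - 2·(291/2) = 114.
Rigel's profit: (114 - 17)·(97/2) = 4704.5000.

4704.50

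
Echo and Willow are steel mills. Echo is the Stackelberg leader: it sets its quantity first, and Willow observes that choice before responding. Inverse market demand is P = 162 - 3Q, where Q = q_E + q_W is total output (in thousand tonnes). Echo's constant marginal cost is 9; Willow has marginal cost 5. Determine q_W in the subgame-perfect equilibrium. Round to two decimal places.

13.75

The follower Willow best-responds to any q_E: π_W = (162 - 3Q)q_W - 5q_W.
Setting the follower's marginal profit to zero, 157 - 3q_E - 6q_W = 0, i.e. q_W = (157 - 3q_E)/6.
The leader anticipates this reaction. Substituting into P = 162 - 3Q gives P = 167/2 - (3/2)q_E, so π_E = (167/2 - (3/2)q_E)q_E - 9q_E.
The leader's first-order condition 149/2 - 3q_E = 0 yields q_E = 149/6.
Then q_W = (157 - 3·(149/6))/6 = 55/4.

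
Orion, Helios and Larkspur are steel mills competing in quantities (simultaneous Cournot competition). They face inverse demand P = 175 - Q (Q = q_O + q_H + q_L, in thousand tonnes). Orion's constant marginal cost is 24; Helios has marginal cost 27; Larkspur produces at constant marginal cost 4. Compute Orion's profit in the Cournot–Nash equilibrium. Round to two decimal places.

1122.25

Orion's profit: π_O = (175 - Q)q_O - (24q_O). Setting ∂π_O/∂q_O = 0: 151 - 2q_O - (q_H + q_L) = 0.
Helios's profit: π_H = (175 - Q)q_H - (27q_H). Setting ∂π_H/∂q_H = 0: 148 - 2q_H - (q_O + q_L) = 0.
Larkspur's first-order condition: 171 - 2q_L - (q_O + q_H) = 0.
Adding the 3 first-order conditions: 470 − 4Q = 0, so Q = 235/2.
Back-substituting: q_O = (151 − 235/2) = 67/2, q_H = (148 − 235/2) = 61/2, q_L = (171 − 235/2) = 107/2.
Price P = 175 - 235/2 = 115/2.
Orion's profit: (115/2 - 24)·(67/2) = 1122.2500.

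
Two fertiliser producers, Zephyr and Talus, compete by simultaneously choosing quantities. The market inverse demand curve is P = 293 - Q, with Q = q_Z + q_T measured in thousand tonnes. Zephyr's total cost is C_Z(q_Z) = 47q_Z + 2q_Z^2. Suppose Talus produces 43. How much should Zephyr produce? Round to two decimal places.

With the rival's output fixed at 43, Zephyr's profit is π_Z = (293 - 43 - q_Z)q_Z - (47q_Z + 2q_Z²) = (250 - q_Z)q_Z - (47q_Z + 2q_Z²).
∂π_Z/∂q_Z = 203 - 6q_Z = 0, so q_Z = 203/6.

33.83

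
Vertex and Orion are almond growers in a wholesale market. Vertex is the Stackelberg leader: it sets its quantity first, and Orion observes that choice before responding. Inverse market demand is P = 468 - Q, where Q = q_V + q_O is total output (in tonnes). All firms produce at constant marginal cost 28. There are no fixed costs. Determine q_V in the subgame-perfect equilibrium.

220

The follower Orion best-responds to any q_V: π_O = (468 - Q)q_O - 28q_O.
∂π_O/∂q_O = 440 - q_V - 2q_O = 0 gives the reaction function q_O = (440 - q_V)/2.
The leader anticipates this reaction. Substituting into P = 468 - Q gives P = 248 - (1/2)q_V, so π_V = (248 - (1/2)q_V)q_V - 28q_V.
Maximising: ∂π_V/∂q_V = 220 - q_V = 0, giving q_V = 220.
Then q_O = (440 - 220)/2 = 110.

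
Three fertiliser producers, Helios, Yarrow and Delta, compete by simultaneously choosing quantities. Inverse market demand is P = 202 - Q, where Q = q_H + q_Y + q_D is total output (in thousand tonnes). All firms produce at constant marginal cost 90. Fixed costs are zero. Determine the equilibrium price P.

118

Each firm earns π_i = (202 - Q)q_i - 90q_i.
First-order condition (treating rivals' output as given): 112 - 2q_i - Σ_{j≠i} q_j = 0.
By symmetry each firm produces the same amount; substituting Σ_{j≠i} q_j = 2q_i yields q_i = 112/4 = 28.
Total output Q = 84, so price P = 202 - 84 = 118.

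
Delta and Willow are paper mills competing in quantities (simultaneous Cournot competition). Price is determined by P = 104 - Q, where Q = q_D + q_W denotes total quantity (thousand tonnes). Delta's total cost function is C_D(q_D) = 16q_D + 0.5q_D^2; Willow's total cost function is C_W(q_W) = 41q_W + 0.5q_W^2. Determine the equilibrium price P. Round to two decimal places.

Delta's profit: π_D = (104 - Q)q_D - (16q_D + (1/2)q_D²). Setting ∂π_D/∂q_D = 0: 88 - 3q_D - (q_W) = 0.
Willow's profit: π_W = (104 - Q)q_W - (41q_W + (1/2)q_W²). Setting ∂π_W/∂q_W = 0: 63 - 3q_W - (q_D) = 0.
Rearranging gives the reaction functions q_D = (88 - q_W)/3 and q_W = (63 - q_D)/3.
Substituting one into the other gives q_D = 201/8 and q_W = 101/8.
Total output Q = 151/4, so price P = 104 - 151/4 = 265/4.

66.25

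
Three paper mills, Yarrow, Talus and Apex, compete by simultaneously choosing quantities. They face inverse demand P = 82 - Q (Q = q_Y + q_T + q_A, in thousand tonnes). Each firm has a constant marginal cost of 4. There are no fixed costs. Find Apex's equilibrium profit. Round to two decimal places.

380.25

Each firm earns π_i = (82 - Q)q_i - 4q_i.
Setting ∂π_i/∂q_i = 0 with rivals' quantities fixed: 78 - 2q_i - Σ_{j≠i} q_j = 0.
By symmetry each firm produces the same amount; substituting Σ_{j≠i} q_j = 2q_i yields q_i = 78/4 = 39/2.
Price P = 82 - 117/2 = 47/2.
Apex's profit: (47/2 - 4)·(39/2) = 1521/4.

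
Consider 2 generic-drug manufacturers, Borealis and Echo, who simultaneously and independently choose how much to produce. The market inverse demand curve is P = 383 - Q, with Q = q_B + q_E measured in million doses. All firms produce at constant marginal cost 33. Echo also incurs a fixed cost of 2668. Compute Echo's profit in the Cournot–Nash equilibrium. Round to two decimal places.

10943.11

A representative firm's profit is π_i = q_i(383 - Q) - 33q_i.
Setting ∂π_i/∂q_i = 0 with rivals' quantities fixed: 350 - 2q_i - q_j = 0.
With identical firms every q_j equals q_i, so q_j = q_i and 350 = 3q_i, giving q_i = 350/3.
Price P = 383 - 700/3 = 449/3.
Echo's profit: (449/3 - 33)·(350/3) - 2668 = 10943.1111.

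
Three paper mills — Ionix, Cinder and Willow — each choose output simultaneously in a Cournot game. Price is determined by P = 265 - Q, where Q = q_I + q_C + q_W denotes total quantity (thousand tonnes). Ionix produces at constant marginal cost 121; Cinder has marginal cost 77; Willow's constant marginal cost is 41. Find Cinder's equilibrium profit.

Ionix's profit: π_I = (265 - Q)q_I - (121q_I). Setting ∂π_I/∂q_I = 0: 144 - 2q_I - (q_C + q_W) = 0.
Cinder's first-order condition: 188 - 2q_C - (q_I + q_W) = 0.
Willow's first-order condition: 224 - 2q_W - (q_I + q_C) = 0.
Summing all 3 equations gives 556 − 4Q = 0, hence Q = 139.
Back-substituting: q_I = (144 − 139) = 5, q_C = (188 − 139) = 49, q_W = (224 − 139) = 85.
Price P = 265 - 139 = 126.
Cinder's profit: (126 - 77)·49 = 2401.

2401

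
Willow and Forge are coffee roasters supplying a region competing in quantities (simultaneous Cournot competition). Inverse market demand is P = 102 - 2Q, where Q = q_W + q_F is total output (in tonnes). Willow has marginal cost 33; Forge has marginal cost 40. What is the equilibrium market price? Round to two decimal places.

Willow's profit: π_W = (102 - 2Q)q_W - (33q_W). Setting ∂π_W/∂q_W = 0: 69 - 4q_W - 2(q_F) = 0.
Forge's profit: π_F = (102 - 2Q)q_F - (40q_F). Setting ∂π_F/∂q_F = 0: 62 - 4q_F - 2(q_W) = 0.
So q_W = (69 - 2q_F)/4 and q_F = (62 - 2q_W)/4.
Substituting one into the other gives q_W = 38/3 and q_F = 55/6.
Total output Q = 131/6, so price P = 102 - 2·(131/6) = 175/3.

58.33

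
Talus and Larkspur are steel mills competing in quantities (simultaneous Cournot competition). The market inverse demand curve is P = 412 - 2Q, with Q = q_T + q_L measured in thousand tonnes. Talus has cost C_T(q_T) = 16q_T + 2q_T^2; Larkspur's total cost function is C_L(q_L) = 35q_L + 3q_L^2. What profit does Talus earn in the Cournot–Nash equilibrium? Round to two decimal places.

Talus's profit: π_T = (412 - 2Q)q_T - (16q_T + 2q_T²). Setting ∂π_T/∂q_T = 0: 396 - 8q_T - 2(q_L) = 0.
Larkspur's profit: π_L = (412 - 2Q)q_L - (35q_L + 3q_L²). Setting ∂π_L/∂q_L = 0: 377 - 10q_L - 2(q_T) = 0.
Best responses: q_T = (396 - 2q_L)/8, q_L = (377 - 2q_T)/10.
Substituting one into the other gives q_T = 1603/38 and q_L = 556/19.
Price P = 412 - 2·71.4474 = 269.1053.
Talus's profit: 269.1053·(1603/38) - 16·(1603/38) - 2(1603/38)² = 7118.0305.

7118.03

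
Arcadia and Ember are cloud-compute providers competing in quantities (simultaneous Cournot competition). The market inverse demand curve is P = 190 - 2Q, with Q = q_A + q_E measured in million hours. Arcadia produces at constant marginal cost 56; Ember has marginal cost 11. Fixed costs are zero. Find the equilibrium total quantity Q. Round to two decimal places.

52.17

Arcadia's profit: π_A = (190 - 2Q)q_A - (56q_A). Setting ∂π_A/∂q_A = 0: 134 - 4q_A - 2(q_E) = 0.
Ember's profit: π_E = (190 - 2Q)q_E - (11q_E). Setting ∂π_E/∂q_E = 0: 179 - 4q_E - 2(q_A) = 0.
Rearranging gives the reaction functions q_A = (134 - 2q_E)/4 and q_E = (179 - 2q_A)/4.
Solving the pair: q_A = 89/6, q_E = 112/3.
Total output Q = 89/6 + 112/3 = 313/6.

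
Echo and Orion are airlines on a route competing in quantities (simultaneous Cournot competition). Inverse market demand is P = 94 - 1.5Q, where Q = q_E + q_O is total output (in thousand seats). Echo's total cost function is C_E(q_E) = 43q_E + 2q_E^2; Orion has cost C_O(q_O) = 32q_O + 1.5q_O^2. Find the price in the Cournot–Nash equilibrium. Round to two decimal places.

Echo's profit: π_E = (94 - 1.5Q)q_E - (43q_E + 2q_E²). Setting ∂π_E/∂q_E = 0: 51 - 7q_E - (3/2)(q_O) = 0.
Orion's first-order condition: 62 - 6q_O - (3/2)(q_E) = 0.
Rearranging gives the reaction functions q_E = (51 - (3/2)q_O)/7 and q_O = (62 - (3/2)q_E)/6.
Solving the pair: q_E = 284/53, q_O = 1430/159.
Total output Q = 14.3522, so price P = 94 - (3/2)·14.3522 = 72.4717.

72.47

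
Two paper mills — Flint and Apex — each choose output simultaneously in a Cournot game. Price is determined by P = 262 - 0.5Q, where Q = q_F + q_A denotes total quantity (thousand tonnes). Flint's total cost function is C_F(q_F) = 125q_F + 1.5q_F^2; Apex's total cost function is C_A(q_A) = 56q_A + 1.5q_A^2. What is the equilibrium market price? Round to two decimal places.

223.89

Flint's profit: π_F = (262 - 0.5Q)q_F - (125q_F + (3/2)q_F²). Setting ∂π_F/∂q_F = 0: 137 - 4q_F - (1/2)(q_A) = 0.
Apex's first-order condition: 206 - 4q_A - (1/2)(q_F) = 0.
Rearranging gives the reaction functions q_F = (137 - (1/2)q_A)/4 and q_A = (206 - (1/2)q_F)/4.
Solving the pair: q_F = 1780/63, q_A = 47.9683.
Total output Q = 686/9, so price P = 262 - (1/2)·(686/9) = 223.8889.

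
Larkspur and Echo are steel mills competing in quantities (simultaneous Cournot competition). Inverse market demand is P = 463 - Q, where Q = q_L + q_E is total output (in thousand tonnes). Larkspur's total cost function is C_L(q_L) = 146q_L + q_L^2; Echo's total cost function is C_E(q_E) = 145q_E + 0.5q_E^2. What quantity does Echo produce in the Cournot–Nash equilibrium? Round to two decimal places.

Larkspur's profit: π_L = (463 - Q)q_L - (146q_L + q_L²). Setting ∂π_L/∂q_L = 0: 317 - 4q_L - (q_E) = 0.
Echo's profit: π_E = (463 - Q)q_E - (145q_E + (1/2)q_E²). Setting ∂π_E/∂q_E = 0: 318 - 3q_E - (q_L) = 0.
So q_L = (317 - q_E)/4 and q_E = (318 - q_L)/3.
Substituting one into the other gives q_L = 633/11 and q_E = 955/11.

86.82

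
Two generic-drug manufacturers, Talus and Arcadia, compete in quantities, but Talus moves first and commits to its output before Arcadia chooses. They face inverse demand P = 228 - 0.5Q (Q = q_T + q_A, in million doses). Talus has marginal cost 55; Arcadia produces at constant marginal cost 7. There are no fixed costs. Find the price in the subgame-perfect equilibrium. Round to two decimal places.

86.25

The follower Arcadia best-responds to any q_T: π_A = (228 - 0.5Q)q_A - 7q_A.
Setting the follower's marginal profit to zero, 221 - (1/2)q_T - q_A = 0, i.e. q_A = (221 - (1/2)q_T).
Talus substitutes q_A(q_T) into its own profit: π_T = q_T(228 - (1/2)q_T - (221 - (1/2)q_T)/2) - 55q_T = (235/2 - (1/4)q_T)q_T - 55q_T.
Leader FOC: 125/2 - (1/2)q_T = 0, so q_T = 125.
Then q_A = (221 - (1/2)·125) = 317/2.
Total output Q = 567/2, so price P = 228 - (1/2)·(567/2) = 345/4.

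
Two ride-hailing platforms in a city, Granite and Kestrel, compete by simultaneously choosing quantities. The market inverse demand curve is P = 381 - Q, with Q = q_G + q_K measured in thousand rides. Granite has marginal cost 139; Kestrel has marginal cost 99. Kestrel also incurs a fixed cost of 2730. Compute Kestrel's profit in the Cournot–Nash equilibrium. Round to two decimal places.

Granite's profit: π_G = (381 - Q)q_G - (139q_G). Setting ∂π_G/∂q_G = 0: 242 - 2q_G - (q_K) = 0.
Kestrel's first-order condition: 282 - 2q_K - (q_G) = 0.
Rearranging gives the reaction functions q_G = (242 - q_K)/2 and q_K = (282 - q_G)/2.
Solving the pair: q_G = 202/3, q_K = 322/3.
Price P = 381 - 524/3 = 619/3.
Kestrel's profit: (619/3 - 99)·(322/3) - 2730 = 8790.4444.

8790.44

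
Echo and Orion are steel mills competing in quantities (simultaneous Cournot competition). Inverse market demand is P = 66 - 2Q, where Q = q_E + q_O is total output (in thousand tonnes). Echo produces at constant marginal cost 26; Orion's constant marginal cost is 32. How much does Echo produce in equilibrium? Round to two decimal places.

7.67

Echo's profit: π_E = (66 - 2Q)q_E - (26q_E). Setting ∂π_E/∂q_E = 0: 40 - 4q_E - 2(q_O) = 0.
Orion's first-order condition: 34 - 4q_O - 2(q_E) = 0.
Best responses: q_E = (40 - 2q_O)/4, q_O = (34 - 2q_E)/4.
Solving the pair: q_E = 23/3, q_O = 14/3.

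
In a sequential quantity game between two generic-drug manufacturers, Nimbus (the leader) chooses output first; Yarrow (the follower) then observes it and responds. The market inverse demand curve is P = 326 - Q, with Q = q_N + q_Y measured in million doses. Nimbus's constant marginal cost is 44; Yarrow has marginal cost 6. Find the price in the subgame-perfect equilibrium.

105

The follower Yarrow best-responds to any q_N: π_Y = (326 - Q)q_Y - 6q_Y.
Follower FOC: 320 - q_N - 2q_Y = 0, so q_Y(q_N) = (320 - q_N)/2.
Nimbus substitutes q_Y(q_N) into its own profit: π_N = q_N(326 - q_N - (320 - q_N)/2) - 44q_N = (166 - (1/2)q_N)q_N - 44q_N.
Maximising: ∂π_N/∂q_N = 122 - q_N = 0, giving q_N = 122.
Then q_Y = (320 - 122)/2 = 99.
Total output Q = 221, so price P = 326 - 221 = 105.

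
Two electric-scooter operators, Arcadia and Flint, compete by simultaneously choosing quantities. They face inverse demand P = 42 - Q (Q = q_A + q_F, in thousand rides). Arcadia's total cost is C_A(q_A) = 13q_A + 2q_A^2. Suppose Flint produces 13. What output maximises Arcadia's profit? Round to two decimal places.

2.67

With the rival's output fixed at 13, Arcadia's profit is π_A = (42 - 13 - q_A)q_A - (13q_A + 2q_A²) = (29 - q_A)q_A - (13q_A + 2q_A²).
∂π_A/∂q_A = 16 - 6q_A = 0, so q_A = 8/3.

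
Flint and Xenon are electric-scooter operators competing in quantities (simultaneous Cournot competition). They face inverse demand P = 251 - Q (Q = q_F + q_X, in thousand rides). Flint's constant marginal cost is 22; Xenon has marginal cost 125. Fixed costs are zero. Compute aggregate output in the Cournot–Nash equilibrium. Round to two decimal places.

Flint's profit: π_F = (251 - Q)q_F - (22q_F). Setting ∂π_F/∂q_F = 0: 229 - 2q_F - (q_X) = 0.
Xenon's profit: π_X = (251 - Q)q_X - (125q_X). Setting ∂π_X/∂q_X = 0: 126 - 2q_X - (q_F) = 0.
Rearranging gives the reaction functions q_F = (229 - q_X)/2 and q_X = (126 - q_F)/2.
Substituting one into the other gives q_F = 332/3 and q_X = 23/3.
Total output Q = 332/3 + 23/3 = 355/3.

118.33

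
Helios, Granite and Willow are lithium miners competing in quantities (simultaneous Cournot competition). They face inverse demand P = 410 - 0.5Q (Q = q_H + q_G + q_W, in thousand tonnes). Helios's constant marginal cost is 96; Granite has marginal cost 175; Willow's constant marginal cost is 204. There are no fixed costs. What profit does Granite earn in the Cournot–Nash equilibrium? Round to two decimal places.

Helios's profit: π_H = (410 - 0.5Q)q_H - (96q_H). Setting ∂π_H/∂q_H = 0: 314 - q_H - (1/2)(q_G + q_W) = 0.
Granite's first-order condition: 235 - q_G - (1/2)(q_H + q_W) = 0.
Willow's first-order condition: 206 - q_W - (1/2)(q_H + q_G) = 0.
Adding the 3 first-order conditions: 755 − 2Q = 0, so Q = 755/2.
Back-substituting: q_H = (314 − 755/4)/(1/2) = 501/2, q_G = (235 − 755/4)/(1/2) = 185/2, q_W = (206 − 755/4)/(1/2) = 69/2.
Price P = 410 - (1/2)·(755/2) = 885/4.
Granite's profit: (885/4 - 175)·(185/2) = 4278.1250.

4278.13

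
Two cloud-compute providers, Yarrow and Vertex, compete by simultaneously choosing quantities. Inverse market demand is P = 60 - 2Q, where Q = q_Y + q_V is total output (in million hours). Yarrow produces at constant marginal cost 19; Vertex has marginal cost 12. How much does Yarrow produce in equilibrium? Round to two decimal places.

5.67

Yarrow's profit: π_Y = (60 - 2Q)q_Y - (19q_Y). Setting ∂π_Y/∂q_Y = 0: 41 - 4q_Y - 2(q_V) = 0.
Vertex's profit: π_V = (60 - 2Q)q_V - (12q_V). Setting ∂π_V/∂q_V = 0: 48 - 4q_V - 2(q_Y) = 0.
Rearranging gives the reaction functions q_Y = (41 - 2q_V)/4 and q_V = (48 - 2q_Y)/4.
Substituting one into the other gives q_Y = 17/3 and q_V = 55/6.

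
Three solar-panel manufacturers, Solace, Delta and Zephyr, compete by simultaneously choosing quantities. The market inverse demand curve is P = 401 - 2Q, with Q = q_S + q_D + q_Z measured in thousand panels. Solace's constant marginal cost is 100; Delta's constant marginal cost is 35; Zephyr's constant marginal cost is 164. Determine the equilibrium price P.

175

Solace's profit: π_S = (401 - 2Q)q_S - (100q_S). Setting ∂π_S/∂q_S = 0: 301 - 4q_S - 2(q_D + q_Z) = 0.
Delta's first-order condition: 366 - 4q_D - 2(q_S + q_Z) = 0.
Zephyr's first-order condition: 237 - 4q_Z - 2(q_S + q_D) = 0.
Adding the 3 conditions: 904 − 4Q − 4Q = 0, i.e. Q = 113.
Back-substituting: q_S = (301 − 226)/2 = 75/2, q_D = (366 − 226)/2 = 70, q_Z = (237 − 226)/2 = 11/2.
Total output Q = 113, so price P = 401 - 2·113 = 175.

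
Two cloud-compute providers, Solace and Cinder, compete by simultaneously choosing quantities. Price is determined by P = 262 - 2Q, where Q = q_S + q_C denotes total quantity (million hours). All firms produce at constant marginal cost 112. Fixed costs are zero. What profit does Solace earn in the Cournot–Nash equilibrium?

A representative firm's profit is π_i = q_i(262 - 2Q) - 112q_i.
Setting ∂π_i/∂q_i = 0 with rivals' quantities fixed: 150 - 4q_i - 2q_j = 0.
By symmetry each firm produces the same amount; substituting q_j = q_i yields q_i = 150/6 = 25.
Price P = 262 - 2·50 = 162.
Solace's profit: (162 - 112)·25 = 1250.

1250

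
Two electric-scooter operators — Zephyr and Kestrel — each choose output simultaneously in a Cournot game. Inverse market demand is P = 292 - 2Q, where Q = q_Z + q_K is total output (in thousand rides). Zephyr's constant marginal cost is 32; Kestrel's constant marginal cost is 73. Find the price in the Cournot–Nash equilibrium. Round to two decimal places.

Zephyr's profit: π_Z = (292 - 2Q)q_Z - (32q_Z). Setting ∂π_Z/∂q_Z = 0: 260 - 4q_Z - 2(q_K) = 0.
Kestrel's first-order condition: 219 - 4q_K - 2(q_Z) = 0.
Best responses: q_Z = (260 - 2q_K)/4, q_K = (219 - 2q_Z)/4.
Solving the pair: q_Z = 301/6, q_K = 89/3.
Total output Q = 479/6, so price P = 292 - 2·(479/6) = 397/3.

132.33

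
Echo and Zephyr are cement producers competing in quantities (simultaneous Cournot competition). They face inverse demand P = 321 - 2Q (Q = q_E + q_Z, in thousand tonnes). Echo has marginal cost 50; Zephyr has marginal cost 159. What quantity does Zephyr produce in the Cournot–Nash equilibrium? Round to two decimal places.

Echo's profit: π_E = (321 - 2Q)q_E - (50q_E). Setting ∂π_E/∂q_E = 0: 271 - 4q_E - 2(q_Z) = 0.
Zephyr's first-order condition: 162 - 4q_Z - 2(q_E) = 0.
Rearranging gives the reaction functions q_E = (271 - 2q_Z)/4 and q_Z = (162 - 2q_E)/4.
Solving the pair: q_E = 190/3, q_Z = 53/6.

8.83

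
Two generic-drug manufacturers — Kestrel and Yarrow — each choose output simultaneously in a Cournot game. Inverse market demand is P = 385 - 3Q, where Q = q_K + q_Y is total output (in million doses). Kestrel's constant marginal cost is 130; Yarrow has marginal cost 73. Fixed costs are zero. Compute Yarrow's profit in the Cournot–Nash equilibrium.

5043

Kestrel's profit: π_K = (385 - 3Q)q_K - (130q_K). Setting ∂π_K/∂q_K = 0: 255 - 6q_K - 3(q_Y) = 0.
Yarrow's first-order condition: 312 - 6q_Y - 3(q_K) = 0.
Best responses: q_K = (255 - 3q_Y)/6, q_Y = (312 - 3q_K)/6.
Solving the pair: q_K = 22, q_Y = 41.
Price P = 385 - 3·63 = 196.
Yarrow's profit: (196 - 73)·41 = 5043.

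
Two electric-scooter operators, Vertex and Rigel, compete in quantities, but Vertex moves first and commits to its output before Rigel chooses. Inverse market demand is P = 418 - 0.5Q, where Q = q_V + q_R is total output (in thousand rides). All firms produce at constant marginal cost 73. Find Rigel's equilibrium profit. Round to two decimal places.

Solve by backward induction. Given q_V, the follower Rigel maximises π_R = (418 - (1/2)q_V - (1/2)q_R)q_R - 73q_R.
Follower FOC: 345 - (1/2)q_V - q_R = 0, so q_R(q_V) = (345 - (1/2)q_V).
The leader anticipates this reaction. Substituting into P = 418 - 0.5Q gives P = 491/2 - (1/4)q_V, so π_V = (491/2 - (1/4)q_V)q_V - 73q_V.
The leader's first-order condition 345/2 - (1/2)q_V = 0 yields q_V = 345.
Then q_R = (345 - (1/2)·345) = 345/2.
Price P = 418 - (1/2)·(1035/2) = 637/4.
Rigel's profit: (637/4 - 73)·(345/2) = 14878.1250.

14878.13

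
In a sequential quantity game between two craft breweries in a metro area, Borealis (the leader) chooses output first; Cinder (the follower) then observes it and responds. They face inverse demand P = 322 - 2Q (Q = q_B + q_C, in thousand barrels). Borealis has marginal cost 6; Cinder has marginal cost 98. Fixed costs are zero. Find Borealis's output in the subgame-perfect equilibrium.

102

The follower Cinder best-responds to any q_B: π_C = (322 - 2Q)q_C - 98q_C.
∂π_C/∂q_C = 224 - 2q_B - 4q_C = 0 gives the reaction function q_C = (224 - 2q_B)/4.
The leader anticipates this reaction. Substituting into P = 322 - 2Q gives P = 210 - q_B, so π_B = (210 - q_B)q_B - 6q_B.
Leader FOC: 204 - 2q_B = 0, so q_B = 102.
Then q_C = (224 - 2·102)/4 = 5.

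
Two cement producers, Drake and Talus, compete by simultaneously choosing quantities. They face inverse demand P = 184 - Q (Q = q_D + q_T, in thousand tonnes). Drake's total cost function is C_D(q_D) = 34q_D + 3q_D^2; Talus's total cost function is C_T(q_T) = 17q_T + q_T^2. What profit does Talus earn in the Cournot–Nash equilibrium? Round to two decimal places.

2927.36

Drake's profit: π_D = (184 - Q)q_D - (34q_D + 3q_D²). Setting ∂π_D/∂q_D = 0: 150 - 8q_D - (q_T) = 0.
Talus's profit: π_T = (184 - Q)q_T - (17q_T + q_T²). Setting ∂π_T/∂q_T = 0: 167 - 4q_T - (q_D) = 0.
Rearranging gives the reaction functions q_D = (150 - q_T)/8 and q_T = (167 - q_D)/4.
Solving the pair: q_D = 433/31, q_T = 1186/31.
Price P = 184 - 1619/31 = 131.7742.
Talus's profit: 131.7742·(1186/31) - 17·(1186/31) - (1186/31)² = 2927.3590.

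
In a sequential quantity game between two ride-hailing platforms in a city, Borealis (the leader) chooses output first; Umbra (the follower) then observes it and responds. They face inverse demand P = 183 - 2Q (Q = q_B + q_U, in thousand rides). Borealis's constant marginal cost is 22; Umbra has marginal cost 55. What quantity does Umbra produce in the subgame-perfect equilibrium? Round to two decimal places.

7.75

Solve by backward induction. Given q_B, the follower Umbra maximises π_U = (183 - 2q_B - 2q_U)q_U - 55q_U.
Follower FOC: 128 - 2q_B - 4q_U = 0, so q_U(q_B) = (128 - 2q_B)/4.
The leader anticipates this reaction. Substituting into P = 183 - 2Q gives P = 119 - q_B, so π_B = (119 - q_B)q_B - 22q_B.
The leader's first-order condition 97 - 2q_B = 0 yields q_B = 97/2.
Then q_U = (128 - 2·(97/2))/4 = 31/4.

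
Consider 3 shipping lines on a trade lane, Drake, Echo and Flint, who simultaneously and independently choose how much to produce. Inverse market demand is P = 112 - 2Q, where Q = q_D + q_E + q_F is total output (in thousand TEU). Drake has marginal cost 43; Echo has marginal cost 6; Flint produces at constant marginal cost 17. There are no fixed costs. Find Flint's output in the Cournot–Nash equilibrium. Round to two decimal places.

Drake's profit: π_D = (112 - 2Q)q_D - (43q_D). Setting ∂π_D/∂q_D = 0: 69 - 4q_D - 2(q_E + q_F) = 0.
Echo's first-order condition: 106 - 4q_E - 2(q_D + q_F) = 0.
Flint's first-order condition: 95 - 4q_F - 2(q_D + q_E) = 0.
Adding the 3 first-order conditions: 270 − 8Q = 0, so Q = 135/4.
Back-substituting: q_D = (69 − 135/2)/2 = 3/4, q_E = (106 − 135/2)/2 = 77/4, q_F = (95 − 135/2)/2 = 55/4.

13.75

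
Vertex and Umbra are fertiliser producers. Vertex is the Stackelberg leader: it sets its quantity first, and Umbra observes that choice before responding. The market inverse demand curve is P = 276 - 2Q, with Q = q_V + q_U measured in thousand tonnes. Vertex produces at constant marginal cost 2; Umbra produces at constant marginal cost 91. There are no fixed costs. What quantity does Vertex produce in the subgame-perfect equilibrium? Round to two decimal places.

90.75

Solve by backward induction. Given q_V, the follower Umbra maximises π_U = (276 - 2q_V - 2q_U)q_U - 91q_U.
Setting the follower's marginal profit to zero, 185 - 2q_V - 4q_U = 0, i.e. q_U = (185 - 2q_V)/4.
Vertex substitutes q_U(q_V) into its own profit: π_V = q_V(276 - 2q_V - (185 - 2q_V)/2) - 2q_V = (367/2 - q_V)q_V - 2q_V.
Leader FOC: 363/2 - 2q_V = 0, so q_V = 363/4.
Then q_U = (185 - 2·(363/4))/4 = 7/8.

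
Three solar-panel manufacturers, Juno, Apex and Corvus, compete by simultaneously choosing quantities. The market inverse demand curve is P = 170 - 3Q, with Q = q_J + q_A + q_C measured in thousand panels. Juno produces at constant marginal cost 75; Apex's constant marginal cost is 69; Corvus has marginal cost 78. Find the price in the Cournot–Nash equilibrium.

98

Juno's profit: π_J = (170 - 3Q)q_J - (75q_J). Setting ∂π_J/∂q_J = 0: 95 - 6q_J - 3(q_A + q_C) = 0.
Apex's profit: π_A = (170 - 3Q)q_A - (69q_A). Setting ∂π_A/∂q_A = 0: 101 - 6q_A - 3(q_J + q_C) = 0.
Corvus's first-order condition: 92 - 6q_C - 3(q_J + q_A) = 0.
Summing all 3 equations gives 288 − 12Q = 0, hence Q = 24.
Back-substituting: q_J = (95 − 72)/3 = 23/3, q_A = (101 − 72)/3 = 29/3, q_C = (92 − 72)/3 = 20/3.
Total output Q = 24, so price P = 170 - 3·24 = 98.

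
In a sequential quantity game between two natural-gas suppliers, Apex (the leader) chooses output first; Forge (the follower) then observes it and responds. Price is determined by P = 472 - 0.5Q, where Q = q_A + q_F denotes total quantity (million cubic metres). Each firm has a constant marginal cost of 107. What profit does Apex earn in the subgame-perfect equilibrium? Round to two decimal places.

33306.25

Solve by backward induction. Given q_A, the follower Forge maximises π_F = (472 - (1/2)q_A - (1/2)q_F)q_F - 107q_F.
Setting the follower's marginal profit to zero, 365 - (1/2)q_A - q_F = 0, i.e. q_F = (365 - (1/2)q_A).
Apex substitutes q_F(q_A) into its own profit: π_A = q_A(472 - (1/2)q_A - (365 - (1/2)q_A)/2) - 107q_A = (579/2 - (1/4)q_A)q_A - 107q_A.
Leader FOC: 365/2 - (1/2)q_A = 0, so q_A = 365.
Then q_F = (365 - (1/2)·365) = 365/2.
Price P = 472 - (1/2)·(1095/2) = 793/4.
Apex's profit: (793/4 - 107)·365 = 33306.2500.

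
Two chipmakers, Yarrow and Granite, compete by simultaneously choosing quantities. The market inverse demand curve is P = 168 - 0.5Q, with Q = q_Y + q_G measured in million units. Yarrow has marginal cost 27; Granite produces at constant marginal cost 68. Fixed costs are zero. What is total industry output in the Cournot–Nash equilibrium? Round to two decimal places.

Yarrow's profit: π_Y = (168 - 0.5Q)q_Y - (27q_Y). Setting ∂π_Y/∂q_Y = 0: 141 - q_Y - (1/2)(q_G) = 0.
Granite's first-order condition: 100 - q_G - (1/2)(q_Y) = 0.
Rearranging gives the reaction functions q_Y = (141 - (1/2)q_G) and q_G = (100 - (1/2)q_Y).
Solving the pair: q_Y = 364/3, q_G = 118/3.
Total output Q = 364/3 + 118/3 = 482/3.

160.67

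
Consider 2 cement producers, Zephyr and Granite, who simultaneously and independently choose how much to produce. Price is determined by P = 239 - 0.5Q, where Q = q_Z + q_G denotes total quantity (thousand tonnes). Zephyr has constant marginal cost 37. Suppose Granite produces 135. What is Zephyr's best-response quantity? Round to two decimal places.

134.50

With the rival's output fixed at 135, Zephyr's profit is π_Z = (239 - (1/2)·135 - (1/2)q_Z)q_Z - (37q_Z) = (343/2 - (1/2)q_Z)q_Z - (37q_Z).
∂π_Z/∂q_Z = 269/2 - q_Z = 0, so q_Z = 269/2.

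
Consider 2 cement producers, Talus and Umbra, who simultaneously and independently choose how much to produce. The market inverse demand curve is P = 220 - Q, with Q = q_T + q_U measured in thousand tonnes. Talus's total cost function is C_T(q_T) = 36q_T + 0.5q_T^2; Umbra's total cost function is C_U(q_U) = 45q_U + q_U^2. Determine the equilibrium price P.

Talus's profit: π_T = (220 - Q)q_T - (36q_T + (1/2)q_T²). Setting ∂π_T/∂q_T = 0: 184 - 3q_T - (q_U) = 0.
Umbra's profit: π_U = (220 - Q)q_U - (45q_U + q_U²). Setting ∂π_U/∂q_U = 0: 175 - 4q_U - (q_T) = 0.
Best responses: q_T = (184 - q_U)/3, q_U = (175 - q_T)/4.
Solving the pair: q_T = 51, q_U = 31.
Total output Q = 82, so price P = 220 - 82 = 138.

138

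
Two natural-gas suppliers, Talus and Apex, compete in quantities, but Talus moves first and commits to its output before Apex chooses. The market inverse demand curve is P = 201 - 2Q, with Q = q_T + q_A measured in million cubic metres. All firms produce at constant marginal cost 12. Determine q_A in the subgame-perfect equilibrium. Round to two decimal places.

The follower Apex best-responds to any q_T: π_A = (201 - 2Q)q_A - 12q_A.
∂π_A/∂q_A = 189 - 2q_T - 4q_A = 0 gives the reaction function q_A = (189 - 2q_T)/4.
Talus substitutes q_A(q_T) into its own profit: π_T = q_T(201 - 2q_T - (189 - 2q_T)/2) - 12q_T = (213/2 - q_T)q_T - 12q_T.
The leader's first-order condition 189/2 - 2q_T = 0 yields q_T = 189/4.
Then q_A = (189 - 2·(189/4))/4 = 189/8.

23.63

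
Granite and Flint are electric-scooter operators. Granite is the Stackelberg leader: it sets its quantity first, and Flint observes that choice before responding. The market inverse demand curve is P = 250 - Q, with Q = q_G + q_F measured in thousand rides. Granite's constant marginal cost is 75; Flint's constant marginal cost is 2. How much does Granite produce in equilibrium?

The follower Flint best-responds to any q_G: π_F = (250 - Q)q_F - 2q_F.
∂π_F/∂q_F = 248 - q_G - 2q_F = 0 gives the reaction function q_F = (248 - q_G)/2.
Granite substitutes q_F(q_G) into its own profit: π_G = q_G(250 - q_G - (248 - q_G)/2) - 75q_G = (126 - (1/2)q_G)q_G - 75q_G.
The leader's first-order condition 51 - q_G = 0 yields q_G = 51.
Then q_F = (248 - 51)/2 = 197/2.

51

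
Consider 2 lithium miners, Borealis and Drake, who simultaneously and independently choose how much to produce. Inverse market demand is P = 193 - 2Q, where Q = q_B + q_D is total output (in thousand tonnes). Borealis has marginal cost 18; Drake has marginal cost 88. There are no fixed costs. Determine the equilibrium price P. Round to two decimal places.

99.67

Borealis's profit: π_B = (193 - 2Q)q_B - (18q_B). Setting ∂π_B/∂q_B = 0: 175 - 4q_B - 2(q_D) = 0.
Drake's profit: π_D = (193 - 2Q)q_D - (88q_D). Setting ∂π_D/∂q_D = 0: 105 - 4q_D - 2(q_B) = 0.
Best responses: q_B = (175 - 2q_D)/4, q_D = (105 - 2q_B)/4.
Substituting one into the other gives q_B = 245/6 and q_D = 35/6.
Total output Q = 140/3, so price P = 193 - 2·(140/3) = 299/3.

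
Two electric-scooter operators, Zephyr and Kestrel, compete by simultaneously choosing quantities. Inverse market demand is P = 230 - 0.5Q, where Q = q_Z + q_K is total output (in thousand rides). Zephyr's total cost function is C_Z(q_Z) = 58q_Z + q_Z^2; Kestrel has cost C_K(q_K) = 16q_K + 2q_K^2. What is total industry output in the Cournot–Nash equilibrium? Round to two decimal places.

88.75

Zephyr's profit: π_Z = (230 - 0.5Q)q_Z - (58q_Z + q_Z²). Setting ∂π_Z/∂q_Z = 0: 172 - 3q_Z - (1/2)(q_K) = 0.
Kestrel's profit: π_K = (230 - 0.5Q)q_K - (16q_K + 2q_K²). Setting ∂π_K/∂q_K = 0: 214 - 5q_K - (1/2)(q_Z) = 0.
Rearranging gives the reaction functions q_Z = (172 - (1/2)q_K)/3 and q_K = (214 - (1/2)q_Z)/5.
Substituting one into the other gives q_Z = 51.0508 and q_K = 37.6949.
Total output Q = 51.0508 + 37.6949 = 88.7458.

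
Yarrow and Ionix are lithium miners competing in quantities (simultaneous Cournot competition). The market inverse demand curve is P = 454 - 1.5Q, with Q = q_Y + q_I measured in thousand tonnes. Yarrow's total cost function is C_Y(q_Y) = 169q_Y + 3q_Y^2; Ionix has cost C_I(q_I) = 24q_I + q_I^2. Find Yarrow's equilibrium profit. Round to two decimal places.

Yarrow's profit: π_Y = (454 - 1.5Q)q_Y - (169q_Y + 3q_Y²). Setting ∂π_Y/∂q_Y = 0: 285 - 9q_Y - (3/2)(q_I) = 0.
Ionix's profit: π_I = (454 - 1.5Q)q_I - (24q_I + q_I²). Setting ∂π_I/∂q_I = 0: 430 - 5q_I - (3/2)(q_Y) = 0.
So q_Y = (285 - (3/2)q_I)/9 and q_I = (430 - (3/2)q_Y)/5.
Substituting one into the other gives q_Y = 1040/57 and q_I = 1530/19.
Price P = 454 - (3/2)·98.7719 = 305.8421.
Yarrow's profit: 305.8421·(1040/57) - 169·(1040/57) - 3(1040/57)² = 1498.0609.

1498.06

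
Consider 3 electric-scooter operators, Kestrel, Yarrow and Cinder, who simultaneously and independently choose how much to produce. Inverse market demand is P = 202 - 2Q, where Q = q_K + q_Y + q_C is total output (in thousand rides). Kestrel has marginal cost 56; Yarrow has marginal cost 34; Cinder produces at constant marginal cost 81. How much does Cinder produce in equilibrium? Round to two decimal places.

6.13

Kestrel's profit: π_K = (202 - 2Q)q_K - (56q_K). Setting ∂π_K/∂q_K = 0: 146 - 4q_K - 2(q_Y + q_C) = 0.
Yarrow's first-order condition: 168 - 4q_Y - 2(q_K + q_C) = 0.
Cinder's first-order condition: 121 - 4q_C - 2(q_K + q_Y) = 0.
Adding the 3 first-order conditions: 435 − 8Q = 0, so Q = 435/8.
Back-substituting: q_K = (146 − 435/4)/2 = 149/8, q_Y = (168 − 435/4)/2 = 237/8, q_C = (121 − 435/4)/2 = 49/8.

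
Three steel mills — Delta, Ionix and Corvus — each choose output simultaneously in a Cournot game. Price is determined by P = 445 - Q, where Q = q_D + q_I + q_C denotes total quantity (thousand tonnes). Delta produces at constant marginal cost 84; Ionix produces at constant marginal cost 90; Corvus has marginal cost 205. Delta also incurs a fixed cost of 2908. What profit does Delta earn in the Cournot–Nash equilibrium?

11976

Delta's profit: π_D = (445 - Q)q_D - (84q_D). Setting ∂π_D/∂q_D = 0: 361 - 2q_D - (q_I + q_C) = 0.
Ionix's first-order condition: 355 - 2q_I - (q_D + q_C) = 0.
Corvus's first-order condition: 240 - 2q_C - (q_D + q_I) = 0.
Summing all 3 equations gives 956 − 4Q = 0, hence Q = 239.
Back-substituting: q_D = (361 − 239) = 122, q_I = (355 − 239) = 116, q_C = (240 − 239) = 1.
Price P = 445 - 239 = 206.
Delta's profit: (206 - 84)·122 - 2908 = 11976.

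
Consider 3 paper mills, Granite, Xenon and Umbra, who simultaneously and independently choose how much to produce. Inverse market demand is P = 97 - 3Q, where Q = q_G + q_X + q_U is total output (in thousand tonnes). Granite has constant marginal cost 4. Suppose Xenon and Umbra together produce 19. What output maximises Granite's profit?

6

With rivals' combined output fixed at 19, Granite's profit is π_G = (97 - 3·19 - 3q_G)q_G - (4q_G) = (40 - 3q_G)q_G - (4q_G).
∂π_G/∂q_G = 36 - 6q_G = 0, so q_G = 6.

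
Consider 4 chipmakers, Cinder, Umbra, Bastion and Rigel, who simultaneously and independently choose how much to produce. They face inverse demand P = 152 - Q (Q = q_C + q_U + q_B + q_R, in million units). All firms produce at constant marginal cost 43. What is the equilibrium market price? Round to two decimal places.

A representative firm's profit is π_i = q_i(152 - Q) - 43q_i.
Setting ∂π_i/∂q_i = 0 with rivals' quantities fixed: 109 - 2q_i - Σ_{j≠i} q_j = 0.
With identical firms every q_j equals q_i, so Σ_{j≠i} q_j = 3q_i and 109 = 5q_i, giving q_i = 109/5.
Total output Q = 436/5, so price P = 152 - 436/5 = 324/5.

64.80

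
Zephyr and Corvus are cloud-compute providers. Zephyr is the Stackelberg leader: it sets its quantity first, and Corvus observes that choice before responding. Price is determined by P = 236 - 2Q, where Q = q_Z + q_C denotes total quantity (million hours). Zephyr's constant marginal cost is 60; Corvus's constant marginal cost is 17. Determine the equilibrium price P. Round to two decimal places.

93.25

Solve by backward induction. Given q_Z, the follower Corvus maximises π_C = (236 - 2q_Z - 2q_C)q_C - 17q_C.
Setting the follower's marginal profit to zero, 219 - 2q_Z - 4q_C = 0, i.e. q_C = (219 - 2q_Z)/4.
Zephyr substitutes q_C(q_Z) into its own profit: π_Z = q_Z(236 - 2q_Z - (219 - 2q_Z)/2) - 60q_Z = (253/2 - q_Z)q_Z - 60q_Z.
Maximising: ∂π_Z/∂q_Z = 133/2 - 2q_Z = 0, giving q_Z = 133/4.
Then q_C = (219 - 2·(133/4))/4 = 305/8.
Total output Q = 571/8, so price P = 236 - 2·(571/8) = 373/4.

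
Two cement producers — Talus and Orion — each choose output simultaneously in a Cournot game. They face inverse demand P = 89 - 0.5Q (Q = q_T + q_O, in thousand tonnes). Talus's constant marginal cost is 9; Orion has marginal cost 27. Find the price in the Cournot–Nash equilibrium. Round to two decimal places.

Talus's profit: π_T = (89 - 0.5Q)q_T - (9q_T). Setting ∂π_T/∂q_T = 0: 80 - q_T - (1/2)(q_O) = 0.
Orion's profit: π_O = (89 - 0.5Q)q_O - (27q_O). Setting ∂π_O/∂q_O = 0: 62 - q_O - (1/2)(q_T) = 0.
So q_T = (80 - (1/2)q_O) and q_O = (62 - (1/2)q_T).
Substituting one into the other gives q_T = 196/3 and q_O = 88/3.
Total output Q = 284/3, so price P = 89 - (1/2)·(284/3) = 125/3.

41.67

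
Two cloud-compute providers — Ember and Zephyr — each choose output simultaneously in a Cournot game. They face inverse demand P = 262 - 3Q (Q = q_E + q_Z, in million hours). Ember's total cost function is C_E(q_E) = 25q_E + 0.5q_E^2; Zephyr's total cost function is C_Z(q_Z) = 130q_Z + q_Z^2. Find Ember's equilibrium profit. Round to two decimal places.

Ember's profit: π_E = (262 - 3Q)q_E - (25q_E + (1/2)q_E²). Setting ∂π_E/∂q_E = 0: 237 - 7q_E - 3(q_Z) = 0.
Zephyr's first-order condition: 132 - 8q_Z - 3(q_E) = 0.
Best responses: q_E = (237 - 3q_Z)/7, q_Z = (132 - 3q_E)/8.
Substituting one into the other gives q_E = 1500/47 and q_Z = 213/47.
Price P = 262 - 3·(1713/47) = 152.6596.
Ember's profit: 152.6596·(1500/47) - 25·(1500/47) - (1/2)(1500/47)² = 3564.9615.

3564.96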